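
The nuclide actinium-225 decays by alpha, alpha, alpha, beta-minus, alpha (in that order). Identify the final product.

Start: (A, Z) = (225, 89).
After α: (221, 87).
After α: (217, 85).
After α: (213, 83).
After β⁻: (213, 84).
After α: (209, 82).
Z = 82 is lead.

Pb-209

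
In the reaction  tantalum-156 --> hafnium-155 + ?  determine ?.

Conserve mass number: 156 = 155 + A, so A = 1.
Conserve atomic number: 73 = 72 + Z, so Z = 1.
A = 1 and Z = 1 is hydrogen-1 — a proton.

proton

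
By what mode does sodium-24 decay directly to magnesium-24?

ΔA = 24 − 24 = 0; ΔZ = 12 − 11 = +1.
A is unchanged and Z rises by 1 — a neutron has become a proton (β⁻ decay).

beta-minus decay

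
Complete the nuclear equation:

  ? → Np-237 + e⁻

Conserve mass number: A = 237 + 0, so A = 237.
Conserve atomic number: Z = 93 − 1, so Z = 92.
Z = 92 is uranium, so the species is U-237.

U-237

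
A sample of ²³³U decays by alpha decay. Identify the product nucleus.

Alpha decay: mass number changes by -4, atomic number by -2.
A: 233 − 4 = 229; Z: 92 − 2 = 90.
Z = 90 is thorium, so the daughter is ²²⁹Th.

Th-229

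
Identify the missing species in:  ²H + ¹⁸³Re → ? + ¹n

Conserve mass number: 2 + 183 = A + 1, so A = 184.
Conserve atomic number: 1 + 75 = Z + 0, so Z = 76.
Z = 76 is osmium, so the species is ¹⁸⁴Os.

Os-184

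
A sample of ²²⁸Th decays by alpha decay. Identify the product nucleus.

Ra-224

Alpha decay: mass number changes by -4, atomic number by -2.
A: 228 − 4 = 224; Z: 90 − 2 = 88.
Z = 88 is radium, so the daughter is ²²⁴Ra.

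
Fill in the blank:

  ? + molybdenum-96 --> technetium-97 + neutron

deuteron

Conserve mass number: A + 96 = 97 + 1, so A = 2.
Conserve atomic number: Z + 42 = 43 + 0, so Z = 1.
A = 2 and Z = 1 is hydrogen-2 — a deuteron.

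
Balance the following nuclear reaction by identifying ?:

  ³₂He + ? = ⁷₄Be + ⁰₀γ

alpha particle

Conserve mass number: 3 + A = 7 + 0, so A = 4.
Conserve atomic number: 2 + Z = 4 + 0, so Z = 2.
A = 4 and Z = 2 is ⁴₂He — an alpha particle.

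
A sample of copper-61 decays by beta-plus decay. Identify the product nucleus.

Beta-plus decay: mass number changes by +0, atomic number by -1.
A: 61 = 61; Z: 29 − 1 = 28.
Z = 28 is nickel, so the daughter is nickel-61.

Ni-61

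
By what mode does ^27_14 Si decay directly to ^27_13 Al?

beta-plus decay or electron capture

ΔA = 27 − 27 = 0; ΔZ = 13 − 14 = -1.
A is unchanged and Z drops by 1 — a proton has become a neutron (β⁺ emission or electron capture).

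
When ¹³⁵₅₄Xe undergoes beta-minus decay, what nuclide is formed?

Beta-minus decay: mass number changes by +0, atomic number by +1.
A: 135 = 135; Z: 54 + 1 = 55.
Z = 55 is caesium, so the daughter is ¹³⁵₅₅Cs.

Cs-135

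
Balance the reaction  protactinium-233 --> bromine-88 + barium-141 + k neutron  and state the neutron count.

4

Conserve mass number: 233 = 88 + 141 + k, so k = 233 − 229 = 4.
Check atomic number: 91 = 35 + 56 + 0 = 91. ✓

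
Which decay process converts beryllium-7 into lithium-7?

beta-plus decay or electron capture

ΔA = 7 − 7 = 0; ΔZ = 3 − 4 = -1.
A is unchanged and Z drops by 1 — a proton has become a neutron (β⁺ emission or electron capture).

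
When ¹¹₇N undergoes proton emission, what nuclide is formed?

C-10

Proton emission: mass number changes by -1, atomic number by -1.
A: 11 − 1 = 10; Z: 7 − 1 = 6.
Z = 6 is carbon, so the daughter is ¹⁰₆C.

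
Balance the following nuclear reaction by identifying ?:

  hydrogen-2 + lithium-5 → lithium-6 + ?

proton

Conserve mass number: 2 + 5 = 6 + A, so A = 1.
Conserve atomic number: 1 + 3 = 3 + Z, so Z = 1.
A = 1 and Z = 1 is hydrogen-1 — a proton.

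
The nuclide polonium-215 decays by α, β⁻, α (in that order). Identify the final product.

Tl-207

Start: (A, Z) = (215, 84).
After α: (211, 82).
After β⁻: (211, 83).
After α: (207, 81).
Z = 81 is thallium.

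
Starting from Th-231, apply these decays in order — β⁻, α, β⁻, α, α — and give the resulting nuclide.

Start: (A, Z) = (231, 90).
After β⁻: (231, 91).
After α: (227, 89).
After β⁻: (227, 90).
After α: (223, 88).
After α: (219, 86).
Z = 86 is radon.

Rn-219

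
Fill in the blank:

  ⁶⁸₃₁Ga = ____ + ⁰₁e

Zn-68

Conserve mass number: 68 = A + 0, so A = 68.
Conserve atomic number: 31 = Z + 1, so Z = 30.
Z = 30 is zinc, so the species is ⁶⁸₃₀Zn.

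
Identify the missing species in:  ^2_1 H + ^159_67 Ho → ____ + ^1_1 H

Ho-160

Conserve mass number: 2 + 159 = A + 1, so A = 160.
Conserve atomic number: 1 + 67 = Z + 1, so Z = 67.
Z = 67 is holmium, so the species is ^160_67 Ho.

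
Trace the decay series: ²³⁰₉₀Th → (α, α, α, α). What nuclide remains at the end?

Start: (A, Z) = (230, 90).
After α: (226, 88).
After α: (222, 86).
After α: (218, 84).
After α: (214, 82).
Z = 82 is lead.

Pb-214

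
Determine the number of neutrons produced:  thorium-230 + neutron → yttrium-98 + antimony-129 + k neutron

4

Conserve mass number: 231 = 98 + 129 + k, so k = 231 − 227 = 4.
Check atomic number: 90 = 39 + 51 + 0 = 90. ✓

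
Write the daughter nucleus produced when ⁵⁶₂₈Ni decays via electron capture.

Electron capture: mass number changes by +0, atomic number by -1.
A: 56 = 56; Z: 28 − 1 = 27.
Z = 27 is cobalt, so the daughter is ⁵⁶₂₇Co.

Co-56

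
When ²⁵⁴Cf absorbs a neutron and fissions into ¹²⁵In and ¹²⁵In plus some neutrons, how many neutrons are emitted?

5

Conserve mass number: 255 = 125 + 125 + k, so k = 255 − 250 = 5.
Check atomic number: 98 = 49 + 49 + 0 = 98. ✓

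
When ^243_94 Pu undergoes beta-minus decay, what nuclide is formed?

Beta-minus decay: mass number changes by +0, atomic number by +1.
A: 243 = 243; Z: 94 + 1 = 95.
Z = 95 is americium, so the daughter is ^243_95 Am.

Am-243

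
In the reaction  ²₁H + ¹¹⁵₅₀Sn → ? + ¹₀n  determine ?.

Sb-116

Conserve mass number: 2 + 115 = A + 1, so A = 116.
Conserve atomic number: 1 + 50 = Z + 0, so Z = 51.
Z = 51 is antimony, so the species is ¹¹⁶₅₁Sb.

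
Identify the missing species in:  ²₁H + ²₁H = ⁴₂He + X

gamma ray

Conserve mass number: 2 + 2 = 4 + A, so A = 0.
Conserve atomic number: 1 + 1 = 2 + Z, so Z = 0.
A = 0 and Z = 0 is ⁰₀γ — a gamma ray.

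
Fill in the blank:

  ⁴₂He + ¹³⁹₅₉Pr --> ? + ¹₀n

Conserve mass number: 4 + 139 = A + 1, so A = 142.
Conserve atomic number: 2 + 59 = Z + 0, so Z = 61.
Z = 61 is promethium, so the species is ¹⁴²₆₁Pm.

Pm-142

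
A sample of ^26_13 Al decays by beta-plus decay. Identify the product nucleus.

Beta-plus decay: mass number changes by +0, atomic number by -1.
A: 26 = 26; Z: 13 − 1 = 12.
Z = 12 is magnesium, so the daughter is ^26_12 Mg.

Mg-26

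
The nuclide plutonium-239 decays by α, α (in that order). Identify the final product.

Start: (A, Z) = (239, 94).
After α: (235, 92).
After α: (231, 90).
Z = 90 is thorium.

Th-231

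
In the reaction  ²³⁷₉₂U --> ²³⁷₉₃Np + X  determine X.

Conserve mass number: 237 = 237 + A, so A = 0.
Conserve atomic number: 92 = 93 + Z, so Z = -1.
A = 0 and Z = -1 is ⁰₋₁e — a beta-minus particle.

beta-minus particle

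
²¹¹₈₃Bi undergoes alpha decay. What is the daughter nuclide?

Alpha decay: mass number changes by -4, atomic number by -2.
A: 211 − 4 = 207; Z: 83 − 2 = 81.
Z = 81 is thallium, so the daughter is ²⁰⁷₈₁Tl.

Tl-207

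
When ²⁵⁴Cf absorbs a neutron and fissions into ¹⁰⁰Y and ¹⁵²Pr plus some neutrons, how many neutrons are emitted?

3

Conserve mass number: 255 = 100 + 152 + k, so k = 255 − 252 = 3.
Check atomic number: 98 = 39 + 59 + 0 = 98. ✓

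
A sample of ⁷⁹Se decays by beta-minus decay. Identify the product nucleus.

Br-79

Beta-minus decay: mass number changes by +0, atomic number by +1.
A: 79 = 79; Z: 34 + 1 = 35.
Z = 35 is bromine, so the daughter is ⁷⁹Br.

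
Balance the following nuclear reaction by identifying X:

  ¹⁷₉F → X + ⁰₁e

O-17

Conserve mass number: 17 = A + 0, so A = 17.
Conserve atomic number: 9 = Z + 1, so Z = 8.
Z = 8 is oxygen, so the species is ¹⁷₈O.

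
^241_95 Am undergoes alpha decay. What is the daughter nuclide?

Alpha decay: mass number changes by -4, atomic number by -2.
A: 241 − 4 = 237; Z: 95 − 2 = 93.
Z = 93 is neptunium, so the daughter is ^237_93 Np.

Np-237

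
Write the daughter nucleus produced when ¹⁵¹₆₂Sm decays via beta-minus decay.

Eu-151

Beta-minus decay: mass number changes by +0, atomic number by +1.
A: 151 = 151; Z: 62 + 1 = 63.
Z = 63 is europium, so the daughter is ¹⁵¹₆₃Eu.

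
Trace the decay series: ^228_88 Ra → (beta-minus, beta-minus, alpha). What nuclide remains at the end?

Start: (A, Z) = (228, 88).
After β⁻: (228, 89).
After β⁻: (228, 90).
After α: (224, 88).
Z = 88 is radium.

Ra-224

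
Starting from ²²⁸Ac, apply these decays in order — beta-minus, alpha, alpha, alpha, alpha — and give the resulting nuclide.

Pb-212

Start: (A, Z) = (228, 89).
After β⁻: (228, 90).
After α: (224, 88).
After α: (220, 86).
After α: (216, 84).
After α: (212, 82).
Z = 82 is lead.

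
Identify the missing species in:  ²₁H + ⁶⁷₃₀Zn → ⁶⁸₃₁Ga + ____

Conserve mass number: 2 + 67 = 68 + A, so A = 1.
Conserve atomic number: 1 + 30 = 31 + Z, so Z = 0.
A = 1 and Z = 0 is ¹₀n — a neutron.

neutron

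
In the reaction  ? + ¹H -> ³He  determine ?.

deuteron

Conserve mass number: A + 1 = 3, so A = 2.
Conserve atomic number: Z + 1 = 2, so Z = 1.
A = 2 and Z = 1 is ²H — a deuteron.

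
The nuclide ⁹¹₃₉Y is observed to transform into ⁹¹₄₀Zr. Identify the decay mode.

ΔA = 91 − 91 = 0; ΔZ = 40 − 39 = +1.
A is unchanged and Z rises by 1 — a neutron has become a proton (β⁻ decay).

beta-minus decay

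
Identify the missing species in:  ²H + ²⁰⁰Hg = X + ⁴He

Au-198

Conserve mass number: 2 + 200 = A + 4, so A = 198.
Conserve atomic number: 1 + 80 = Z + 2, so Z = 79.
Z = 79 is gold, so the species is ¹⁹⁸Au.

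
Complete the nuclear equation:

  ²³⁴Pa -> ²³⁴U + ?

Conserve mass number: 234 = 234 + A, so A = 0.
Conserve atomic number: 91 = 92 + Z, so Z = -1.
A = 0 and Z = -1 is e⁻ — a beta-minus particle.

beta-minus particle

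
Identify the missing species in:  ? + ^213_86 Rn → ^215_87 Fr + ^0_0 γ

Conserve mass number: A + 213 = 215 + 0, so A = 2.
Conserve atomic number: Z + 86 = 87 + 0, so Z = 1.
A = 2 and Z = 1 is ^2_1 H — a deuteron.

deuteron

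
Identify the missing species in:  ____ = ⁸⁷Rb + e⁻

Conserve mass number: A = 87 + 0, so A = 87.
Conserve atomic number: Z = 37 − 1, so Z = 36.
Z = 36 is krypton, so the species is ⁸⁷Kr.

Kr-87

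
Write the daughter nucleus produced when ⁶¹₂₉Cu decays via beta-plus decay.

Beta-plus decay: mass number changes by +0, atomic number by -1.
A: 61 = 61; Z: 29 − 1 = 28.
Z = 28 is nickel, so the daughter is ⁶¹₂₈Ni.

Ni-61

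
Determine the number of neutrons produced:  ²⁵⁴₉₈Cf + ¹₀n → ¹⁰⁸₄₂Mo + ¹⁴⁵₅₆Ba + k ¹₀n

2

Conserve mass number: 255 = 108 + 145 + k, so k = 255 − 253 = 2.
Check atomic number: 98 = 42 + 56 + 0 = 98. ✓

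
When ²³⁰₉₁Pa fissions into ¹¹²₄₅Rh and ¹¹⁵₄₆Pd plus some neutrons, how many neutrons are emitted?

Conserve mass number: 230 = 112 + 115 + k, so k = 230 − 227 = 3.
Check atomic number: 91 = 45 + 46 + 0 = 91. ✓

3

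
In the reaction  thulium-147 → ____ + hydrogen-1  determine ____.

Conserve mass number: 147 = A + 1, so A = 146.
Conserve atomic number: 69 = Z + 1, so Z = 68.
Z = 68 is erbium, so the species is erbium-146.

Er-146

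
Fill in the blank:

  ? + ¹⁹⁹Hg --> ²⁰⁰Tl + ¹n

Conserve mass number: A + 199 = 200 + 1, so A = 2.
Conserve atomic number: Z + 80 = 81 + 0, so Z = 1.
A = 2 and Z = 1 is ²H — a deuteron.

deuteron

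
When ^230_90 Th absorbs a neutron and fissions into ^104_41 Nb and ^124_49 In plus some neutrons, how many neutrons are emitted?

3

Conserve mass number: 231 = 104 + 124 + k, so k = 231 − 228 = 3.
Check atomic number: 90 = 41 + 49 + 0 = 90. ✓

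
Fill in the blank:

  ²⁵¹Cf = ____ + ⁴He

Cm-247

Conserve mass number: 251 = A + 4, so A = 247.
Conserve atomic number: 98 = Z + 2, so Z = 96.
Z = 96 is curium, so the species is ²⁴⁷Cm.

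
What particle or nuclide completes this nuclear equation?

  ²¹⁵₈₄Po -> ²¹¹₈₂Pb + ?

Conserve mass number: 215 = 211 + A, so A = 4.
Conserve atomic number: 84 = 82 + Z, so Z = 2.
A = 4 and Z = 2 is ⁴₂He — an alpha particle.

alpha particle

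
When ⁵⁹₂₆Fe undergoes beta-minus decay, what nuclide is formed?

Co-59

Beta-minus decay: mass number changes by +0, atomic number by +1.
A: 59 = 59; Z: 26 + 1 = 27.
Z = 27 is cobalt, so the daughter is ⁵⁹₂₇Co.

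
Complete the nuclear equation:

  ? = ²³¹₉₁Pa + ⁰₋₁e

Conserve mass number: A = 231 + 0, so A = 231.
Conserve atomic number: Z = 91 − 1, so Z = 90.
Z = 90 is thorium, so the species is ²³¹₉₀Th.

Th-231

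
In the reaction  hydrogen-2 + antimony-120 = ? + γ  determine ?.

Conserve mass number: 2 + 120 = A + 0, so A = 122.
Conserve atomic number: 1 + 51 = Z + 0, so Z = 52.
Z = 52 is tellurium, so the species is tellurium-122.

Te-122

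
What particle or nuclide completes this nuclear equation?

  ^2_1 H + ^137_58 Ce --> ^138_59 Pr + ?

Conserve mass number: 2 + 137 = 138 + A, so A = 1.
Conserve atomic number: 1 + 58 = 59 + Z, so Z = 0.
A = 1 and Z = 0 is ^1_0 n — a neutron.

neutron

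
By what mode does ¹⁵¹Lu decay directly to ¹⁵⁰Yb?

ΔA = 150 − 151 = -1; ΔZ = 70 − 71 = -1.
A drops by 1 and Z drops by 1 — a proton was emitted.

proton emission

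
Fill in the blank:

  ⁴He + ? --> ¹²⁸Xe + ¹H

I-125

Conserve mass number: 4 + A = 128 + 1, so A = 125.
Conserve atomic number: 2 + Z = 54 + 1, so Z = 53.
Z = 53 is iodine, so the species is ¹²⁵I.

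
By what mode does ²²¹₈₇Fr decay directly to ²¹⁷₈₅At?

ΔA = 217 − 221 = -4; ΔZ = 85 − 87 = -2.
A drops by 4 and Z drops by 2 — the signature of alpha emission.

alpha decay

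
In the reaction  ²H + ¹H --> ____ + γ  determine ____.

He-3

Conserve mass number: 2 + 1 = A + 0, so A = 3.
Conserve atomic number: 1 + 1 = Z + 0, so Z = 2.
Z = 2 is helium, so the species is ³He.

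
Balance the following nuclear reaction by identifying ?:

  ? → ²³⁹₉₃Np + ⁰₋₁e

Conserve mass number: A = 239 + 0, so A = 239.
Conserve atomic number: Z = 93 − 1, so Z = 92.
Z = 92 is uranium, so the species is ²³⁹₉₂U.

U-239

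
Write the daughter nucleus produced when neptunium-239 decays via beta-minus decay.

Pu-239

Beta-minus decay: mass number changes by +0, atomic number by +1.
A: 239 = 239; Z: 93 + 1 = 94.
Z = 94 is plutonium, so the daughter is plutonium-239.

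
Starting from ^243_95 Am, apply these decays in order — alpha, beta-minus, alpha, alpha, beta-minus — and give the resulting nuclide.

Start: (A, Z) = (243, 95).
After α: (239, 93).
After β⁻: (239, 94).
After α: (235, 92).
After α: (231, 90).
After β⁻: (231, 91).
Z = 91 is protactinium.

Pa-231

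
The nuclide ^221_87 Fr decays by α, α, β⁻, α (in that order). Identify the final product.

Start: (A, Z) = (221, 87).
After α: (217, 85).
After α: (213, 83).
After β⁻: (213, 84).
After α: (209, 82).
Z = 82 is lead.

Pb-209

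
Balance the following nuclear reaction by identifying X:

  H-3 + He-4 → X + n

Conserve mass number: 3 + 4 = A + 1, so A = 6.
Conserve atomic number: 1 + 2 = Z + 0, so Z = 3.
Z = 3 is lithium, so the species is Li-6.

Li-6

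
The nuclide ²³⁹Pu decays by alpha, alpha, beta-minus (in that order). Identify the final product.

Pa-231

Start: (A, Z) = (239, 94).
After α: (235, 92).
After α: (231, 90).
After β⁻: (231, 91).
Z = 91 is protactinium.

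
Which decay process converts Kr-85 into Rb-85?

beta-minus decay

ΔA = 85 − 85 = 0; ΔZ = 37 − 36 = +1.
A is unchanged and Z rises by 1 — a neutron has become a proton (β⁻ decay).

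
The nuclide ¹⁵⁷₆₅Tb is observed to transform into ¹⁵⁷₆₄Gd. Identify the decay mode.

beta-plus decay or electron capture

ΔA = 157 − 157 = 0; ΔZ = 64 − 65 = -1.
A is unchanged and Z drops by 1 — a proton has become a neutron (β⁺ emission or electron capture).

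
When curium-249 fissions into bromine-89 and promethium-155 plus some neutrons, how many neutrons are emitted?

Conserve mass number: 249 = 89 + 155 + k, so k = 249 − 244 = 5.
Check atomic number: 96 = 35 + 61 + 0 = 96. ✓

5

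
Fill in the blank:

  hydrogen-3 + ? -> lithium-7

alpha particle

Conserve mass number: 3 + A = 7, so A = 4.
Conserve atomic number: 1 + Z = 3, so Z = 2.
A = 4 and Z = 2 is helium-4 — an alpha particle.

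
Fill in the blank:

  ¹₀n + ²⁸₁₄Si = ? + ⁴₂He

Mg-25

Conserve mass number: 1 + 28 = A + 4, so A = 25.
Conserve atomic number: 0 + 14 = Z + 2, so Z = 12.
Z = 12 is magnesium, so the species is ²⁵₁₂Mg.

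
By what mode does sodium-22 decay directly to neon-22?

ΔA = 22 − 22 = 0; ΔZ = 10 − 11 = -1.
A is unchanged and Z drops by 1 — a proton has become a neutron (β⁺ emission or electron capture).

beta-plus decay or electron capture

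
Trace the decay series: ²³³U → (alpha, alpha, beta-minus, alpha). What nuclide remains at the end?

Start: (A, Z) = (233, 92).
After α: (229, 90).
After α: (225, 88).
After β⁻: (225, 89).
After α: (221, 87).
Z = 87 is francium.

Fr-221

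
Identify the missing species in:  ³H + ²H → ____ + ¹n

Conserve mass number: 3 + 2 = A + 1, so A = 4.
Conserve atomic number: 1 + 1 = Z + 0, so Z = 2.
A = 4 and Z = 2 is ⁴He — an alpha particle.

He-4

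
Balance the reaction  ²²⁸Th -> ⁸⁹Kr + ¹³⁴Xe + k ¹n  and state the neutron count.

Conserve mass number: 228 = 89 + 134 + k, so k = 228 − 223 = 5.
Check atomic number: 90 = 36 + 54 + 0 = 90. ✓

5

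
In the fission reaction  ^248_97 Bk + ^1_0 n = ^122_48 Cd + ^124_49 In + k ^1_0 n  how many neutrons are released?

Conserve mass number: 249 = 122 + 124 + k, so k = 249 − 246 = 3.
Check atomic number: 97 = 48 + 49 + 0 = 97. ✓

3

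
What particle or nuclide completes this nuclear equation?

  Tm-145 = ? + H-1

Conserve mass number: 145 = A + 1, so A = 144.
Conserve atomic number: 69 = Z + 1, so Z = 68.
Z = 68 is erbium, so the species is Er-144.

Er-144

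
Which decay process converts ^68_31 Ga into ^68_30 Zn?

beta-plus decay or electron capture

ΔA = 68 − 68 = 0; ΔZ = 30 − 31 = -1.
A is unchanged and Z drops by 1 — a proton has become a neutron (β⁺ emission or electron capture).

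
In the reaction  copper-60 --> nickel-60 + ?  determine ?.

positron

Conserve mass number: 60 = 60 + A, so A = 0.
Conserve atomic number: 29 = 28 + Z, so Z = 1.
A = 0 and Z = 1 is e⁺ — a positron.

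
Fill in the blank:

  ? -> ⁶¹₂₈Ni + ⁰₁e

Conserve mass number: A = 61 + 0, so A = 61.
Conserve atomic number: Z = 28 + 1, so Z = 29.
Z = 29 is copper, so the species is ⁶¹₂₉Cu.

Cu-61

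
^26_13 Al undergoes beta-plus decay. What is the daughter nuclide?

Mg-26

Beta-plus decay: mass number changes by +0, atomic number by -1.
A: 26 = 26; Z: 13 − 1 = 12.
Z = 12 is magnesium, so the daughter is ^26_12 Mg.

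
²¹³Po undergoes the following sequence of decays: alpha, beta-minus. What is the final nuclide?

Start: (A, Z) = (213, 84).
After α: (209, 82).
After β⁻: (209, 83).
Z = 83 is bismuth.

Bi-209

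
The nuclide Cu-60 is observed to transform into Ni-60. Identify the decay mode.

beta-plus decay or electron capture

ΔA = 60 − 60 = 0; ΔZ = 28 − 29 = -1.
A is unchanged and Z drops by 1 — a proton has become a neutron (β⁺ emission or electron capture).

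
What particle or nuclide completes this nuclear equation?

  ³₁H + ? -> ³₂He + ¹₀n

Conserve mass number: 3 + A = 3 + 1, so A = 1.
Conserve atomic number: 1 + Z = 2 + 0, so Z = 1.
A = 1 and Z = 1 is ¹₁H — a proton.

proton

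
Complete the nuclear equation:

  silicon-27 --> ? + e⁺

Al-27

Conserve mass number: 27 = A + 0, so A = 27.
Conserve atomic number: 14 = Z + 1, so Z = 13.
Z = 13 is aluminium, so the species is aluminium-27.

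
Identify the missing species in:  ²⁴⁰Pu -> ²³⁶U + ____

Conserve mass number: 240 = 236 + A, so A = 4.
Conserve atomic number: 94 = 92 + Z, so Z = 2.
A = 4 and Z = 2 is ⁴He — an alpha particle.

alpha particle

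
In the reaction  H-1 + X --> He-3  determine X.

deuteron

Conserve mass number: 1 + A = 3, so A = 2.
Conserve atomic number: 1 + Z = 2, so Z = 1.
A = 2 and Z = 1 is H-2 — a deuteron.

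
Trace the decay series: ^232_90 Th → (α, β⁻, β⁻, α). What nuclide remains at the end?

Start: (A, Z) = (232, 90).
After α: (228, 88).
After β⁻: (228, 89).
After β⁻: (228, 90).
After α: (224, 88).
Z = 88 is radium.

Ra-224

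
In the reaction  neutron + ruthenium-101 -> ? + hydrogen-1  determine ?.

Conserve mass number: 1 + 101 = A + 1, so A = 101.
Conserve atomic number: 0 + 44 = Z + 1, so Z = 43.
Z = 43 is technetium, so the species is technetium-101.

Tc-101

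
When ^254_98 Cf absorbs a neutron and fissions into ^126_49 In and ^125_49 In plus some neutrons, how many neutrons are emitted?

Conserve mass number: 255 = 126 + 125 + k, so k = 255 − 251 = 4.
Check atomic number: 98 = 49 + 49 + 0 = 98. ✓

4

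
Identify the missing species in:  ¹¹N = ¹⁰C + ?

Conserve mass number: 11 = 10 + A, so A = 1.
Conserve atomic number: 7 = 6 + Z, so Z = 1.
A = 1 and Z = 1 is ¹H — a proton.

proton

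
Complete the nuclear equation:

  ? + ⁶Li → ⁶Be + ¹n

proton

Conserve mass number: A + 6 = 6 + 1, so A = 1.
Conserve atomic number: Z + 3 = 4 + 0, so Z = 1.
A = 1 and Z = 1 is ¹H — a proton.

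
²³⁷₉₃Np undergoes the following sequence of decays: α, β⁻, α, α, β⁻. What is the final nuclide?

Start: (A, Z) = (237, 93).
After α: (233, 91).
After β⁻: (233, 92).
After α: (229, 90).
After α: (225, 88).
After β⁻: (225, 89).
Z = 89 is actinium.

Ac-225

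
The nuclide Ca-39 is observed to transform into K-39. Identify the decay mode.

beta-plus decay or electron capture

ΔA = 39 − 39 = 0; ΔZ = 19 − 20 = -1.
A is unchanged and Z drops by 1 — a proton has become a neutron (β⁺ emission or electron capture).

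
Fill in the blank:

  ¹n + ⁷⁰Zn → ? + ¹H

Cu-70

Conserve mass number: 1 + 70 = A + 1, so A = 70.
Conserve atomic number: 0 + 30 = Z + 1, so Z = 29.
Z = 29 is copper, so the species is ⁷⁰Cu.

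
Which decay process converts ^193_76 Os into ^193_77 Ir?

beta-minus decay

ΔA = 193 − 193 = 0; ΔZ = 77 − 76 = +1.
A is unchanged and Z rises by 1 — a neutron has become a proton (β⁻ decay).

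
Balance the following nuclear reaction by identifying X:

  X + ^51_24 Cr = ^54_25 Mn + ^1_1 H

alpha particle

Conserve mass number: A + 51 = 54 + 1, so A = 4.
Conserve atomic number: Z + 24 = 25 + 1, so Z = 2.
A = 4 and Z = 2 is ^4_2 He — an alpha particle.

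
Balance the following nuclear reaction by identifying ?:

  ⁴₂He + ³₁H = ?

Li-7

Conserve mass number: 4 + 3 = A, so A = 7.
Conserve atomic number: 2 + 1 = Z, so Z = 3.
Z = 3 is lithium, so the species is ⁷₃Li.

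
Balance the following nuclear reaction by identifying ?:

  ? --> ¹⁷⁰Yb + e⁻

Conserve mass number: A = 170 + 0, so A = 170.
Conserve atomic number: Z = 70 − 1, so Z = 69.
Z = 69 is thulium, so the species is ¹⁷⁰Tm.

Tm-170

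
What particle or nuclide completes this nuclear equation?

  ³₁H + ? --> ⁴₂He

Conserve mass number: 3 + A = 4, so A = 1.
Conserve atomic number: 1 + Z = 2, so Z = 1.
A = 1 and Z = 1 is ¹₁H — a proton.

proton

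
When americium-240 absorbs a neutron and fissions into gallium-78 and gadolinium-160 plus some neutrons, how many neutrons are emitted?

Conserve mass number: 241 = 78 + 160 + k, so k = 241 − 238 = 3.
Check atomic number: 95 = 31 + 64 + 0 = 95. ✓

3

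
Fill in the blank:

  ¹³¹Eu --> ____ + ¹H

Sm-130

Conserve mass number: 131 = A + 1, so A = 130.
Conserve atomic number: 63 = Z + 1, so Z = 62.
Z = 62 is samarium, so the species is ¹³⁰Sm.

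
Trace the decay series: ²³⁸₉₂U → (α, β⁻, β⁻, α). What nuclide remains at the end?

Start: (A, Z) = (238, 92).
After α: (234, 90).
After β⁻: (234, 91).
After β⁻: (234, 92).
After α: (230, 90).
Z = 90 is thorium.

Th-230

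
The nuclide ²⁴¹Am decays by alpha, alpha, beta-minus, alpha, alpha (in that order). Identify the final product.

Start: (A, Z) = (241, 95).
After α: (237, 93).
After α: (233, 91).
After β⁻: (233, 92).
After α: (229, 90).
After α: (225, 88).
Z = 88 is radium.

Ra-225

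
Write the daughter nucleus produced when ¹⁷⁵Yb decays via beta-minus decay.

Beta-minus decay: mass number changes by +0, atomic number by +1.
A: 175 = 175; Z: 70 + 1 = 71.
Z = 71 is lutetium, so the daughter is ¹⁷⁵Lu.

Lu-175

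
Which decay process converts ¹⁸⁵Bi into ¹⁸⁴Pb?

ΔA = 184 − 185 = -1; ΔZ = 82 − 83 = -1.
A drops by 1 and Z drops by 1 — a proton was emitted.

proton emission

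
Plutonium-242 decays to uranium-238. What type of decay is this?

ΔA = 238 − 242 = -4; ΔZ = 92 − 94 = -2.
A drops by 4 and Z drops by 2 — the signature of alpha emission.

alpha decay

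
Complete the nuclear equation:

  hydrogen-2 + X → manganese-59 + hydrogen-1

Mn-58

Conserve mass number: 2 + A = 59 + 1, so A = 58.
Conserve atomic number: 1 + Z = 25 + 1, so Z = 25.
Z = 25 is manganese, so the species is manganese-58.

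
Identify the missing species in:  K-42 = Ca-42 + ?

Conserve mass number: 42 = 42 + A, so A = 0.
Conserve atomic number: 19 = 20 + Z, so Z = -1.
A = 0 and Z = -1 is e⁻ — a beta-minus particle.

beta-minus particle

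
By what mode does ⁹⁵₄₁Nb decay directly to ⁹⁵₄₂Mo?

ΔA = 95 − 95 = 0; ΔZ = 42 − 41 = +1.
A is unchanged and Z rises by 1 — a neutron has become a proton (β⁻ decay).

beta-minus decay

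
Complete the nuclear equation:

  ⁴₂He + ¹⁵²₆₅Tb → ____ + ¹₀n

Conserve mass number: 4 + 152 = A + 1, so A = 155.
Conserve atomic number: 2 + 65 = Z + 0, so Z = 67.
Z = 67 is holmium, so the species is ¹⁵⁵₆₇Ho.

Ho-155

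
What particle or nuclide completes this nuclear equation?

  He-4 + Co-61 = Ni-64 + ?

proton

Conserve mass number: 4 + 61 = 64 + A, so A = 1.
Conserve atomic number: 2 + 27 = 28 + Z, so Z = 1.
A = 1 and Z = 1 is H-1 — a proton.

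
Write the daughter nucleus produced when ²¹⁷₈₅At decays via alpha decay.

Bi-213

Alpha decay: mass number changes by -4, atomic number by -2.
A: 217 − 4 = 213; Z: 85 − 2 = 83.
Z = 83 is bismuth, so the daughter is ²¹³₈₃Bi.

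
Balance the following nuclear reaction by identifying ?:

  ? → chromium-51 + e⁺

Mn-51

Conserve mass number: A = 51 + 0, so A = 51.
Conserve atomic number: Z = 24 + 1, so Z = 25.
Z = 25 is manganese, so the species is manganese-51.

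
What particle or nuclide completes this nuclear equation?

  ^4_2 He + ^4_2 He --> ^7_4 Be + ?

Conserve mass number: 4 + 4 = 7 + A, so A = 1.
Conserve atomic number: 2 + 2 = 4 + Z, so Z = 0.
A = 1 and Z = 0 is ^1_0 n — a neutron.

neutron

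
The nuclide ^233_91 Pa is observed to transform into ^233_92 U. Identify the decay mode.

ΔA = 233 − 233 = 0; ΔZ = 92 − 91 = +1.
A is unchanged and Z rises by 1 — a neutron has become a proton (β⁻ decay).

beta-minus decay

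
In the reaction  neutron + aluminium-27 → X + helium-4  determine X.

Na-24

Conserve mass number: 1 + 27 = A + 4, so A = 24.
Conserve atomic number: 0 + 13 = Z + 2, so Z = 11.
Z = 11 is sodium, so the species is sodium-24.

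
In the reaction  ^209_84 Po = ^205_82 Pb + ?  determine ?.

alpha particle

Conserve mass number: 209 = 205 + A, so A = 4.
Conserve atomic number: 84 = 82 + Z, so Z = 2.
A = 4 and Z = 2 is ^4_2 He — an alpha particle.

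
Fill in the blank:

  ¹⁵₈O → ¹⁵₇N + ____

Conserve mass number: 15 = 15 + A, so A = 0.
Conserve atomic number: 8 = 7 + Z, so Z = 1.
A = 0 and Z = 1 is ⁰₁e — a positron.

positron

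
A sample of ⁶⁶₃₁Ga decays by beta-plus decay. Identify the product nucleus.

Beta-plus decay: mass number changes by +0, atomic number by -1.
A: 66 = 66; Z: 31 − 1 = 30.
Z = 30 is zinc, so the daughter is ⁶⁶₃₀Zn.

Zn-66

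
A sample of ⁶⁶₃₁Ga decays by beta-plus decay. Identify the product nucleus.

Zn-66

Beta-plus decay: mass number changes by +0, atomic number by -1.
A: 66 = 66; Z: 31 − 1 = 30.
Z = 30 is zinc, so the daughter is ⁶⁶₃₀Zn.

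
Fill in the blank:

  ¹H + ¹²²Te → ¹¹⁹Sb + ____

Conserve mass number: 1 + 122 = 119 + A, so A = 4.
Conserve atomic number: 1 + 52 = 51 + Z, so Z = 2.
A = 4 and Z = 2 is ⁴He — an alpha particle.

alpha particle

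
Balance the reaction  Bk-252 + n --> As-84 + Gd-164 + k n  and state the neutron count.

5

Conserve mass number: 253 = 84 + 164 + k, so k = 253 − 248 = 5.
Check atomic number: 97 = 33 + 64 + 0 = 97. ✓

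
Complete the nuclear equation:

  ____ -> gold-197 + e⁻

Pt-197

Conserve mass number: A = 197 + 0, so A = 197.
Conserve atomic number: Z = 79 − 1, so Z = 78.
Z = 78 is platinum, so the species is platinum-197.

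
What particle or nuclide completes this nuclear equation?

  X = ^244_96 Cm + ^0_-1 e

Am-244

Conserve mass number: A = 244 + 0, so A = 244.
Conserve atomic number: Z = 96 − 1, so Z = 95.
Z = 95 is americium, so the species is ^244_95 Am.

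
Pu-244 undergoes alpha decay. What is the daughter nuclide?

U-240

Alpha decay: mass number changes by -4, atomic number by -2.
A: 244 − 4 = 240; Z: 94 − 2 = 92.
Z = 92 is uranium, so the daughter is U-240.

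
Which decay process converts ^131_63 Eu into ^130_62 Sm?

ΔA = 130 − 131 = -1; ΔZ = 62 − 63 = -1.
A drops by 1 and Z drops by 1 — a proton was emitted.

proton emission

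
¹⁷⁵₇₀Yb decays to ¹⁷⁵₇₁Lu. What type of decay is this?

ΔA = 175 − 175 = 0; ΔZ = 71 − 70 = +1.
A is unchanged and Z rises by 1 — a neutron has become a proton (β⁻ decay).

beta-minus decay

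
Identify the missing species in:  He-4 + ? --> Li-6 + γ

deuteron

Conserve mass number: 4 + A = 6 + 0, so A = 2.
Conserve atomic number: 2 + Z = 3 + 0, so Z = 1.
A = 2 and Z = 1 is H-2 — a deuteron.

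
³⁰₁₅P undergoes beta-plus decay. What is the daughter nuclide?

Si-30

Beta-plus decay: mass number changes by +0, atomic number by -1.
A: 30 = 30; Z: 15 − 1 = 14.
Z = 14 is silicon, so the daughter is ³⁰₁₄Si.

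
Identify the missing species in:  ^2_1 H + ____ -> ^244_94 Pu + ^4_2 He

Conserve mass number: 2 + A = 244 + 4, so A = 246.
Conserve atomic number: 1 + Z = 94 + 2, so Z = 95.
Z = 95 is americium, so the species is ^246_95 Am.

Am-246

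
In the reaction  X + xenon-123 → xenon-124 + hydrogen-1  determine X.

Conserve mass number: A + 123 = 124 + 1, so A = 2.
Conserve atomic number: Z + 54 = 54 + 1, so Z = 1.
A = 2 and Z = 1 is hydrogen-2 — a deuteron.

deuteron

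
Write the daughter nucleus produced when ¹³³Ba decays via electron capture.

Cs-133

Electron capture: mass number changes by +0, atomic number by -1.
A: 133 = 133; Z: 56 − 1 = 55.
Z = 55 is caesium, so the daughter is ¹³³Cs.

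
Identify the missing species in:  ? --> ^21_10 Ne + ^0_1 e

Na-21

Conserve mass number: A = 21 + 0, so A = 21.
Conserve atomic number: Z = 10 + 1, so Z = 11.
Z = 11 is sodium, so the species is ^21_11 Na.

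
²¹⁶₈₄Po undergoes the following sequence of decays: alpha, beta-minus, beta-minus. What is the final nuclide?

Po-212

Start: (A, Z) = (216, 84).
After α: (212, 82).
After β⁻: (212, 83).
After β⁻: (212, 84).
Z = 84 is polonium.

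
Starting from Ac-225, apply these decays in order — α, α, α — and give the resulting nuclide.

Start: (A, Z) = (225, 89).
After α: (221, 87).
After α: (217, 85).
After α: (213, 83).
Z = 83 is bismuth.

Bi-213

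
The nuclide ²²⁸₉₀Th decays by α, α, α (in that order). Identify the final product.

Start: (A, Z) = (228, 90).
After α: (224, 88).
After α: (220, 86).
After α: (216, 84).
Z = 84 is polonium.

Po-216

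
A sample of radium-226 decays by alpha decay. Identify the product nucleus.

Alpha decay: mass number changes by -4, atomic number by -2.
A: 226 − 4 = 222; Z: 88 − 2 = 86.
Z = 86 is radon, so the daughter is radon-222.

Rn-222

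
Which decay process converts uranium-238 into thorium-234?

alpha decay

ΔA = 234 − 238 = -4; ΔZ = 90 − 92 = -2.
A drops by 4 and Z drops by 2 — the signature of alpha emission.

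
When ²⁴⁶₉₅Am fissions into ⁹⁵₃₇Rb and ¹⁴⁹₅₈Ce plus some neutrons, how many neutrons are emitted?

Conserve mass number: 246 = 95 + 149 + k, so k = 246 − 244 = 2.
Check atomic number: 95 = 37 + 58 + 0 = 95. ✓

2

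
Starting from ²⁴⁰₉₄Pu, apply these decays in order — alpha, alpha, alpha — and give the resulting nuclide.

Ra-228

Start: (A, Z) = (240, 94).
After α: (236, 92).
After α: (232, 90).
After α: (228, 88).
Z = 88 is radium.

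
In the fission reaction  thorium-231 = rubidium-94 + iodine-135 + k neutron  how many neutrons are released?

Conserve mass number: 231 = 94 + 135 + k, so k = 231 − 229 = 2.
Check atomic number: 90 = 37 + 53 + 0 = 90. ✓

2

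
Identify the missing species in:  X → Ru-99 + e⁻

Tc-99

Conserve mass number: A = 99 + 0, so A = 99.
Conserve atomic number: Z = 44 − 1, so Z = 43.
Z = 43 is technetium, so the species is Tc-99.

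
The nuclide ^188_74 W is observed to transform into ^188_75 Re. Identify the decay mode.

ΔA = 188 − 188 = 0; ΔZ = 75 − 74 = +1.
A is unchanged and Z rises by 1 — a neutron has become a proton (β⁻ decay).

beta-minus decay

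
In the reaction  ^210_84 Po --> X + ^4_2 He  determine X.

Pb-206

Conserve mass number: 210 = A + 4, so A = 206.
Conserve atomic number: 84 = Z + 2, so Z = 82.
Z = 82 is lead, so the species is ^206_82 Pb.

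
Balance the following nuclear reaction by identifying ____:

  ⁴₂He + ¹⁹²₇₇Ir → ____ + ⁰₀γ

Conserve mass number: 4 + 192 = A + 0, so A = 196.
Conserve atomic number: 2 + 77 = Z + 0, so Z = 79.
Z = 79 is gold, so the species is ¹⁹⁶₇₉Au.

Au-196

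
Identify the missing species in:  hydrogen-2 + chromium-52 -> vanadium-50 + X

Conserve mass number: 2 + 52 = 50 + A, so A = 4.
Conserve atomic number: 1 + 24 = 23 + Z, so Z = 2.
A = 4 and Z = 2 is helium-4 — an alpha particle.

alpha particle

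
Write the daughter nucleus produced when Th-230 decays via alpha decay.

Alpha decay: mass number changes by -4, atomic number by -2.
A: 230 − 4 = 226; Z: 90 − 2 = 88.
Z = 88 is radium, so the daughter is Ra-226.

Ra-226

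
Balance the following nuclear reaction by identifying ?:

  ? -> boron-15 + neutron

B-16

Conserve mass number: A = 15 + 1, so A = 16.
Conserve atomic number: Z = 5 + 0, so Z = 5.
Z = 5 is boron, so the species is boron-16.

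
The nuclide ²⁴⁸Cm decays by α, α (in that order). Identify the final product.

U-240

Start: (A, Z) = (248, 96).
After α: (244, 94).
After α: (240, 92).
Z = 92 is uranium.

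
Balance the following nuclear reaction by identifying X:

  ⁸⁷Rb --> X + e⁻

Conserve mass number: 87 = A + 0, so A = 87.
Conserve atomic number: 37 = Z − 1, so Z = 38.
Z = 38 is strontium, so the species is ⁸⁷Sr.

Sr-87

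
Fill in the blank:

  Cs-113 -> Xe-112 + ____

Conserve mass number: 113 = 112 + A, so A = 1.
Conserve atomic number: 55 = 54 + Z, so Z = 1.
A = 1 and Z = 1 is H-1 — a proton.

proton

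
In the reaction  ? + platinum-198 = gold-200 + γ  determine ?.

deuteron

Conserve mass number: A + 198 = 200 + 0, so A = 2.
Conserve atomic number: Z + 78 = 79 + 0, so Z = 1.
A = 2 and Z = 1 is hydrogen-2 — a deuteron.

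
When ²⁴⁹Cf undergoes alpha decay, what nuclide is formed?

Alpha decay: mass number changes by -4, atomic number by -2.
A: 249 − 4 = 245; Z: 98 − 2 = 96.
Z = 96 is curium, so the daughter is ²⁴⁵Cm.

Cm-245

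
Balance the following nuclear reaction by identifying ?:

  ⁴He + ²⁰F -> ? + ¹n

Conserve mass number: 4 + 20 = A + 1, so A = 23.
Conserve atomic number: 2 + 9 = Z + 0, so Z = 11.
Z = 11 is sodium, so the species is ²³Na.

Na-23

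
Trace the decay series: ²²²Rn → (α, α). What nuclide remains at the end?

Start: (A, Z) = (222, 86).
After α: (218, 84).
After α: (214, 82).
Z = 82 is lead.

Pb-214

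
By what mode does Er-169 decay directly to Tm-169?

ΔA = 169 − 169 = 0; ΔZ = 69 − 68 = +1.
A is unchanged and Z rises by 1 — a neutron has become a proton (β⁻ decay).

beta-minus decay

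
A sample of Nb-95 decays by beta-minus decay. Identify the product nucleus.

Beta-minus decay: mass number changes by +0, atomic number by +1.
A: 95 = 95; Z: 41 + 1 = 42.
Z = 42 is molybdenum, so the daughter is Mo-95.

Mo-95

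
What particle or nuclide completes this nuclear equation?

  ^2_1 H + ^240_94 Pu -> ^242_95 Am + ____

gamma ray

Conserve mass number: 2 + 240 = 242 + A, so A = 0.
Conserve atomic number: 1 + 94 = 95 + Z, so Z = 0.
A = 0 and Z = 0 is ^0_0 γ — a gamma ray.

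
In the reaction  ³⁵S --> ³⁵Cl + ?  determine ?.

Conserve mass number: 35 = 35 + A, so A = 0.
Conserve atomic number: 16 = 17 + Z, so Z = -1.
A = 0 and Z = -1 is e⁻ — a beta-minus particle.

beta-minus particle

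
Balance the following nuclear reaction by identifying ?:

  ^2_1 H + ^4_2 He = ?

Li-6

Conserve mass number: 2 + 4 = A, so A = 6.
Conserve atomic number: 1 + 2 = Z, so Z = 3.
Z = 3 is lithium, so the species is ^6_3 Li.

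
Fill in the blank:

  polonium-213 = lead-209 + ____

alpha particle

Conserve mass number: 213 = 209 + A, so A = 4.
Conserve atomic number: 84 = 82 + Z, so Z = 2.
A = 4 and Z = 2 is helium-4 — an alpha particle.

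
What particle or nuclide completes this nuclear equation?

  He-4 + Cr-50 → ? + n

Fe-53

Conserve mass number: 4 + 50 = A + 1, so A = 53.
Conserve atomic number: 2 + 24 = Z + 0, so Z = 26.
Z = 26 is iron, so the species is Fe-53.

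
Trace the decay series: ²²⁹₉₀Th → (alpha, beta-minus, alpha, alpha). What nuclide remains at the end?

At-217

Start: (A, Z) = (229, 90).
After α: (225, 88).
After β⁻: (225, 89).
After α: (221, 87).
After α: (217, 85).
Z = 85 is astatine.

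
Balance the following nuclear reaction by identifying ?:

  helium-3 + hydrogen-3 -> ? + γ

Conserve mass number: 3 + 3 = A + 0, so A = 6.
Conserve atomic number: 2 + 1 = Z + 0, so Z = 3.
Z = 3 is lithium, so the species is lithium-6.

Li-6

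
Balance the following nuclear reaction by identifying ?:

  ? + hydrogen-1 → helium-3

deuteron

Conserve mass number: A + 1 = 3, so A = 2.
Conserve atomic number: Z + 1 = 2, so Z = 1.
A = 2 and Z = 1 is hydrogen-2 — a deuteron.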